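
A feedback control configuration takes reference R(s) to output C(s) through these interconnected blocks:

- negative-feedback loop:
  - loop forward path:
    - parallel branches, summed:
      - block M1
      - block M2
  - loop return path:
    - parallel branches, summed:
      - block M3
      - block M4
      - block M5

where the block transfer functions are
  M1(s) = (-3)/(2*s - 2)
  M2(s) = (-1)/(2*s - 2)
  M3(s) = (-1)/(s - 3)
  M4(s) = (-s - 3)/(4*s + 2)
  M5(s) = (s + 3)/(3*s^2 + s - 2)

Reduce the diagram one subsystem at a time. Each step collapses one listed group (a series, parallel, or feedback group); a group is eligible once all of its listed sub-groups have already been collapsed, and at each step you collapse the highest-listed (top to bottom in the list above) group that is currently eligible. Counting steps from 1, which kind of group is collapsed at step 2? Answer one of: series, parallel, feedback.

The answer is parallel.

Reasoning:
Step 1. reduce the parallel group M1, M2
Step 2. combine M3, M4, M5 in parallel
Step 3. apply the feedback formula to (M1+M2), (M3+M4+M5)
So the answer for step 2 is parallel.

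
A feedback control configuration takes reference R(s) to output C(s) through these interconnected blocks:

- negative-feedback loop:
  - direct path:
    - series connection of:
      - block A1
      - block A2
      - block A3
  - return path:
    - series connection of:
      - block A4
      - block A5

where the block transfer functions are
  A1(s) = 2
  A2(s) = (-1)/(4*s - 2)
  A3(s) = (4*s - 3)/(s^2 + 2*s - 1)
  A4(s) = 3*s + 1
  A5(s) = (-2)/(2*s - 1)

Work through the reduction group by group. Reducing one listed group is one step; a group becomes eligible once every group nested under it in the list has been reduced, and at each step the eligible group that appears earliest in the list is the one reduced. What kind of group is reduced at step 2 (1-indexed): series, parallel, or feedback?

Step 1. series reduction of A1, A2, A3
Step 2. combine A4, A5 in series
Step 3. reduce the feedback loop with forward (A1*A2*A3) and return (A4*A5)
Step 2 collapses a series group.

Hence the answer: series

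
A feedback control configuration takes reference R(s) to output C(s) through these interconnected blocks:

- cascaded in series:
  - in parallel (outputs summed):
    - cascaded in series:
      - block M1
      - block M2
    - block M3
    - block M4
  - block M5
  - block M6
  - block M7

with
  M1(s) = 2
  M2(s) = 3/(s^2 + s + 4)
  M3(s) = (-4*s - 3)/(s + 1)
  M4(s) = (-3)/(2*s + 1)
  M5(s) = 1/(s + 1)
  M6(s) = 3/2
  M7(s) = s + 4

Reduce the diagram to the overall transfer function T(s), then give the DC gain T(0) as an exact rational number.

1. cascade M1, M2, giving 6/(s^2 + s + 4)
2. combine (M1*M2), M3, M4 in parallel, giving (-8*s^4 - 21*s^3 - 39*s^2 - 40*s - 18)/(2*s^4 + 5*s^3 + 12*s^2 + 13*s + 4)
3. reduce the series chain ((M1*M2)+M3+M4), M5, M6, M7, giving (-24*s^5 - 159*s^4 - 369*s^3 - 588*s^2 - 534*s - 216)/(4*s^5 + 14*s^4 + 34*s^3 + 50*s^2 + 34*s + 8)
Evaluating the step-3 result (the overall T(s)) at s = 0 gives T(0) = -216/8 = -27.

Therefore the answer is -27.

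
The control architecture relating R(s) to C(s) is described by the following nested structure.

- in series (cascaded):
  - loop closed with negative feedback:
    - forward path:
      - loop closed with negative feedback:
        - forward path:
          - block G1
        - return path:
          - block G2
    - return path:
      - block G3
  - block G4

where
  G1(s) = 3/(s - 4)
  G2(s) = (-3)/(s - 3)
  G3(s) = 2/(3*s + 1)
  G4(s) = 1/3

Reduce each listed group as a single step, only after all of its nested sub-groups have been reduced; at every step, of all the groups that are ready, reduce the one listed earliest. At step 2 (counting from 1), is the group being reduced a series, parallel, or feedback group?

Step 1. close the feedback loop around G1, G2
Step 2. feedback reduction of [G1/(1+G1*G2)], G3
Step 3. series reduction of [[G1/(1+G1*G2)]/(1+[G1/(1+G1*G2)]*G3)], G4
Step 2 collapses a feedback group.

Hence the answer: feedback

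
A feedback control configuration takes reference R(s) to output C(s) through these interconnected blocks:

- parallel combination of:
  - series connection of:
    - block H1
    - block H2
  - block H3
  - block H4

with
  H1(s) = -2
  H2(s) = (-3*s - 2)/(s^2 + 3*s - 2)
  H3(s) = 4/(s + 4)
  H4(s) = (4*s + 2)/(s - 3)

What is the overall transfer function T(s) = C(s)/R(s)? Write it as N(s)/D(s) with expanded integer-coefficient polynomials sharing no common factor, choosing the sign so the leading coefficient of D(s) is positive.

Step 1. reduce the series chain H1, H2: (6*s + 4)/(s^2 + 3*s - 2)
Step 2. parallel reduction of (H1*H2), H3, H4, which is the overall transfer function T(s) = C(s)/R(s) in lowest terms

Answer: (4*s^4 + 40*s^3 + 64*s^2 - 124*s - 40)/(s^4 + 4*s^3 - 11*s^2 - 38*s + 24)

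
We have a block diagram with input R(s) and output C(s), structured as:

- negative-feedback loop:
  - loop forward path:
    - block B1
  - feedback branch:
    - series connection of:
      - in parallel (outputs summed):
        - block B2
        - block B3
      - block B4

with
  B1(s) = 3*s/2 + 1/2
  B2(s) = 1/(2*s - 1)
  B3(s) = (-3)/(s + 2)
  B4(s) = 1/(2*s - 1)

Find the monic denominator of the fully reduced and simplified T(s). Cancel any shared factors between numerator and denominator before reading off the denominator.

1. parallel reduction of B2, B3, giving (5 - 5*s)/(2*s^2 + 3*s - 2)
2. cascade (B2+B3), B4, giving (5 - 5*s)/(4*s^3 + 4*s^2 - 7*s + 2)
3. collapse the loop (B1 forward, ((B2+B3)*B4) return), giving (12*s^4 + 16*s^3 - 17*s^2 - s + 2)/(8*s^3 - 7*s^2 - 4*s + 9)
That last expression is T(s), already simplified. Scaling its denominator by 1/8 (the reciprocal of the leading coefficient) yields the monic denominator.

Therefore the answer is s^3 - 7*s^2/8 - s/2 + 9/8.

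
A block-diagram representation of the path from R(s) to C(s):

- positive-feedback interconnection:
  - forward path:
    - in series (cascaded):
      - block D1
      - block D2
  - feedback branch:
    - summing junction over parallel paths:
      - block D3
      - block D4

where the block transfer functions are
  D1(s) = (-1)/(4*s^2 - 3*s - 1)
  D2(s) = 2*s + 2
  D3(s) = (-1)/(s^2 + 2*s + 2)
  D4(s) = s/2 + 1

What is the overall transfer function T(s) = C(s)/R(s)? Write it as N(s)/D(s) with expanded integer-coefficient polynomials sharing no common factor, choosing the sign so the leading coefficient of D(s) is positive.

Step 1: series reduction of D1, D2 gives (-2*s - 2)/(4*s^2 - 3*s - 1)
Step 2: parallel reduction of D3, D4 gives (s^3 + 4*s^2 + 6*s + 2)/(2*s^2 + 4*s + 4)
Step 3: collapse the loop ((D1*D2) forward, (D3+D4) return) - this is the overall T(s), already in the required normalized form

Therefore the answer is (-2*s^3 - 6*s^2 - 8*s - 4)/(5*s^4 + 10*s^3 + 11*s^2).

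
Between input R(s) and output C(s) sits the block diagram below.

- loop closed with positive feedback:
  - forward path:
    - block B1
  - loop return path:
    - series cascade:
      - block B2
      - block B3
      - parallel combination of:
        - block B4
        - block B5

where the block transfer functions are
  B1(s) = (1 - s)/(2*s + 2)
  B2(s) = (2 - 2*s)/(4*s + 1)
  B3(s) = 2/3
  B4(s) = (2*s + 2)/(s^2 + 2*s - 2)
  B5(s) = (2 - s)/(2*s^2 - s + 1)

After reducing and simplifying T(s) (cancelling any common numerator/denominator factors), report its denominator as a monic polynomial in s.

Reducing step by step:

Step 1: reduce the parallel group B4, B5 = (3*s^3 + 2*s^2 + 6*s - 2)/(2*s^4 + 3*s^3 - 5*s^2 + 4*s - 2)
Step 2: series reduction of B2, B3, (B4+B5) = (-12*s^4 + 4*s^3 - 16*s^2 + 32*s - 8)/(24*s^5 + 42*s^4 - 51*s^3 + 33*s^2 - 12*s - 6)
Step 3: reduce the feedback loop with forward B1 and return (B2*B3*(B4+B5)) = (-24*s^6 - 18*s^5 + 93*s^4 - 84*s^3 + 45*s^2 - 6*s - 6)/(48*s^6 + 120*s^5 - 2*s^4 - 56*s^3 + 90*s^2 - 76*s - 4)
That last expression is T(s), already simplified. Scaling its denominator by 1/48 (the reciprocal of the leading coefficient) yields the monic denominator.

Answer: s^6 + 5*s^5/2 - s^4/24 - 7*s^3/6 + 15*s^2/8 - 19*s/12 - 1/12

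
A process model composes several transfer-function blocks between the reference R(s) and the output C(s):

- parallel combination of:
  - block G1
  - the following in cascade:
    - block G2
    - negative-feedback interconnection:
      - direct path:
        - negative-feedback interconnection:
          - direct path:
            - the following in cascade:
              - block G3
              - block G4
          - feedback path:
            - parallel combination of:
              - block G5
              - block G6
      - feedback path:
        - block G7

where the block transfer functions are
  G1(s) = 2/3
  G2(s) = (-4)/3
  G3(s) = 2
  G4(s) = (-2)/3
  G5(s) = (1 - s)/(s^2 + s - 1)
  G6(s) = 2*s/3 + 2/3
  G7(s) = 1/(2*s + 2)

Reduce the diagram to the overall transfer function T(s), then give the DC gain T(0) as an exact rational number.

First reduce the diagram to T(s).

Step 1: multiply G3, G4 (series) gives (-4)/3
Step 2: add G5, G6 (parallel) gives (2*s^3 + 4*s^2 - 3*s + 1)/(3*s^2 + 3*s - 3)
Step 3: apply the feedback formula to (G3*G4), (G5+G6) gives (12*s^2 + 12*s - 12)/(8*s^3 + 7*s^2 - 21*s + 13)
Step 4: apply the feedback formula to [(G3*G4)/(1+(G3*G4)*(G5+G6))], G7 gives (12*s^3 + 24*s^2 - 12)/(8*s^4 + 15*s^3 - 8*s^2 - 2*s + 7)
Step 5: cascade G2, [[(G3*G4)/(1+(G3*G4)*(G5+G6))]/(1+[(G3*G4)/(1+(G3*G4)*(G5+G6))]*G7)] gives (-16*s^3 - 32*s^2 + 16)/(8*s^4 + 15*s^3 - 8*s^2 - 2*s + 7)
Step 6: parallel reduction of G1, (G2*[[(G3*G4)/(1+(G3*G4)*(G5+G6))]/(1+[(G3*G4)/(1+(G3*G4)*(G5+G6))]*G7)]) gives (16*s^4 - 18*s^3 - 112*s^2 - 4*s + 62)/(24*s^4 + 45*s^3 - 24*s^2 - 6*s + 21)
The step-6 result is T(s). Setting s = 0: T(0) = 62/21.

Answer: 62/21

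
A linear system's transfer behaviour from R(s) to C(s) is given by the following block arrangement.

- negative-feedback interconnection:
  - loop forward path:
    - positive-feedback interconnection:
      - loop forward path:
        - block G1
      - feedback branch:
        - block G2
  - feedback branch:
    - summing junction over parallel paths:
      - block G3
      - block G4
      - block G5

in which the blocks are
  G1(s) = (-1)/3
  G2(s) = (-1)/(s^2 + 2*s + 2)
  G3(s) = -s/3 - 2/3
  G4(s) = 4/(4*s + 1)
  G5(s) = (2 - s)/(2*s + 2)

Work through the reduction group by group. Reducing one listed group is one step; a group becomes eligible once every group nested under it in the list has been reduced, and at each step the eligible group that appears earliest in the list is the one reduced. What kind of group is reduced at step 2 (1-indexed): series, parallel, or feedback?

Reducing step by step:

1. apply the feedback formula to G1, G2
2. sum the parallel branches G3, G4, G5
3. collapse the loop ([G1/(1-G1*G2)] forward, (G3+G4+G5) return)
So the answer for step 2 is parallel.

Answer: parallel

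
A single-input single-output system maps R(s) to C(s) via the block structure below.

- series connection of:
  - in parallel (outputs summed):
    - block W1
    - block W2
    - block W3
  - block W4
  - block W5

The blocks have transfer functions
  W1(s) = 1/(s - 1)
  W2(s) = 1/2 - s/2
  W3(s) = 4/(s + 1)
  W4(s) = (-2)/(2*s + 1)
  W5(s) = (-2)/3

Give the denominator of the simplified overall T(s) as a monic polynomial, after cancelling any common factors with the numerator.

First reduce the diagram to T(s).

[1] add W1, W2, W3 (parallel), giving (-s^3 + s^2 + 11*s - 7)/(2*s^2 - 2)
[2] multiply (W1+W2+W3), W4, W5 (series), giving (-2*s^3 + 2*s^2 + 22*s - 14)/(6*s^3 + 3*s^2 - 6*s - 3)
That last expression is T(s), already simplified. Scaling its denominator by 1/6 (the reciprocal of the leading coefficient) yields the monic denominator.

Answer: s^3 + s^2/2 - s - 1/2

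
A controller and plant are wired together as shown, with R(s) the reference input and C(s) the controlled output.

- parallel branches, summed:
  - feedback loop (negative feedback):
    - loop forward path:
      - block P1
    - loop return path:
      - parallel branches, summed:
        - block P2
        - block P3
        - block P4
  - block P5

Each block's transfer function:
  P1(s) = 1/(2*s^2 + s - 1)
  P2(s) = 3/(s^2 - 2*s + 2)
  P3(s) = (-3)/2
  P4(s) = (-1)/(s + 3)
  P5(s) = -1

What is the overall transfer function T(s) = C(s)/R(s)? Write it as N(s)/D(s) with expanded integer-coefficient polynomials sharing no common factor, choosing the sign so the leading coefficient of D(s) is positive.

Step 1. sum the parallel branches P2, P3, P4, giving (-3*s^3 - 5*s^2 + 22*s - 4)/(2*s^3 + 2*s^2 - 8*s + 12)
Step 2. apply the feedback formula to P1, (P2+P3+P4), giving (2*s^3 + 2*s^2 - 8*s + 12)/(4*s^5 + 6*s^4 - 19*s^3 + 9*s^2 + 42*s - 16)
Step 3. add [P1/(1+P1*(P2+P3+P4))], P5 (parallel), which is the overall transfer function T(s) = C(s)/R(s) in lowest terms

Therefore the answer is (-4*s^5 - 6*s^4 + 21*s^3 - 7*s^2 - 50*s + 28)/(4*s^5 + 6*s^4 - 19*s^3 + 9*s^2 + 42*s - 16).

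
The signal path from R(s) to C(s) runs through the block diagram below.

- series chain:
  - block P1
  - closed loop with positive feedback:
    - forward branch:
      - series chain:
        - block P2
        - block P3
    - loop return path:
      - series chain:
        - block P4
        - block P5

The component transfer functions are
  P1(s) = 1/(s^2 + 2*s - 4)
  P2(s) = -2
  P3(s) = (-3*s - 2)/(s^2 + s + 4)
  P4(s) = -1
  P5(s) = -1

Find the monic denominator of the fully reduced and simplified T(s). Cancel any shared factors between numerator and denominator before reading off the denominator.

1. cascade P2, P3: (6*s + 4)/(s^2 + s + 4)
2. reduce the series chain P4, P5: 1
3. feedback reduction of (P2*P3), (P4*P5): (6*s + 4)/(s^2 - 5*s)
4. reduce the series chain P1, [(P2*P3)/(1-(P2*P3)*(P4*P5))]: (6*s + 4)/(s^4 - 3*s^3 - 14*s^2 + 20*s)
The result of step 4 is T(s) in lowest terms. Its denominator already has leading coefficient 1, so it is monic as it stands.

Therefore the answer is s^4 - 3*s^3 - 14*s^2 + 20*s.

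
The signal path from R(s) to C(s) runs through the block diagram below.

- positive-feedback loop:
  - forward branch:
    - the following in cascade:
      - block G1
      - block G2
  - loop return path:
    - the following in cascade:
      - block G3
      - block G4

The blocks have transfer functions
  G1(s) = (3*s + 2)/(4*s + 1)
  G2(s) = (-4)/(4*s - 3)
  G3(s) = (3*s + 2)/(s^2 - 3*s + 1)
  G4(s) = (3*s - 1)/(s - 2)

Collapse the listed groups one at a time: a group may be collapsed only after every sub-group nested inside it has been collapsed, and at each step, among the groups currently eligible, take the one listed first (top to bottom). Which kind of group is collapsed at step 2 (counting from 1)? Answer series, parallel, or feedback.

Step 1. multiply G1, G2 (series)
Step 2. series reduction of G3, G4
Step 3. reduce the feedback loop with forward (G1*G2) and return (G3*G4)
Step 2: series.

Final answer: series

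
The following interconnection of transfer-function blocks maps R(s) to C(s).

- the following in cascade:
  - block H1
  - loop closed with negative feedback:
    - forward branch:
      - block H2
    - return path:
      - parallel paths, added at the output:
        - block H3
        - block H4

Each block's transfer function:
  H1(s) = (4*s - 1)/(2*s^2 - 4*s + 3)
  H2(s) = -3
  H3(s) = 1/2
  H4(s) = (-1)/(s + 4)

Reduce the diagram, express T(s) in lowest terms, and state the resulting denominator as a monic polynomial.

Step 1: sum the parallel branches H3, H4: (s + 2)/(2*s + 8)
Step 2: feedback reduction of H2, (H3+H4): (6*s + 24)/(s - 2)
Step 3: multiply H1, [H2/(1+H2*(H3+H4))] (series): (24*s^2 + 90*s - 24)/(2*s^3 - 8*s^2 + 11*s - 6)
The result of step 3 is T(s) in lowest terms. Its denominator has leading coefficient 2; dividing the denominator through by 2 makes it monic.

Final answer: s^3 - 4*s^2 + 11*s/2 - 3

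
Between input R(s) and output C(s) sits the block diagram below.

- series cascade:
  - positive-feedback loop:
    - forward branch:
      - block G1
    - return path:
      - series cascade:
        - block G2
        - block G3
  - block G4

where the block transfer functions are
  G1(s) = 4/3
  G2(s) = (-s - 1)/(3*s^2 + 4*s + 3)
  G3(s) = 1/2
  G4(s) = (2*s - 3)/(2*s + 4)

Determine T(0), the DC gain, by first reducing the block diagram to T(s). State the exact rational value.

Answer: -9/11

Working:
Step 1. multiply G2, G3 (series): (-s - 1)/(6*s^2 + 8*s + 6)
Step 2. collapse the loop (G1 forward, (G2*G3) return): (12*s^2 + 16*s + 12)/(9*s^2 + 14*s + 11)
Step 3. reduce the series chain [G1/(1-G1*(G2*G3))], G4: (12*s^3 - 2*s^2 - 12*s - 18)/(9*s^3 + 32*s^2 + 39*s + 22)
DC gain: substitute s = 0 into T(s) from step 3: T(0) = -18/22 = -9/11.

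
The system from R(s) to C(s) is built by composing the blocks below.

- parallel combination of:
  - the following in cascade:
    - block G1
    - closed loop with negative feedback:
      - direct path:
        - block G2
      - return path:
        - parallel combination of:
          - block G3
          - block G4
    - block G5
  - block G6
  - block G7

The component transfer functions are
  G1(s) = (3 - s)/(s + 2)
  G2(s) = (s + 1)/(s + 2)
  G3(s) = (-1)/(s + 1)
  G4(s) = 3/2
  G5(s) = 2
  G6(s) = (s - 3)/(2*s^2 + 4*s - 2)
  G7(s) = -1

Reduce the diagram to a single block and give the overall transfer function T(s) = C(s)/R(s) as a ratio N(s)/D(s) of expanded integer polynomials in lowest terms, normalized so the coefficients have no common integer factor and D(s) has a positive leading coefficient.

Step 1: add G3, G4 (parallel) gives (3*s + 1)/(2*s + 2)
Step 2: feedback reduction of G2, (G3+G4) gives 2/5
Step 3: reduce the series chain G1, [G2/(1+G2*(G3+G4))], G5 gives (12 - 4*s)/(5*s + 10)
Step 4: parallel reduction of (G1*[G2/(1+G2*(G3+G4))]*G5), G6, G7, which is the overall transfer function T(s) = C(s)/R(s) in lowest terms

Final answer: (-18*s^3 - 27*s^2 + 21*s - 34)/(10*s^3 + 40*s^2 + 30*s - 20)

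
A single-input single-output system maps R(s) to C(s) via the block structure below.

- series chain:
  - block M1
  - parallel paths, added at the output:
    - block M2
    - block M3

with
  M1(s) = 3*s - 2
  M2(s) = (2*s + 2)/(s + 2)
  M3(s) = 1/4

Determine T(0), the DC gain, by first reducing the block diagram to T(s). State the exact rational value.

Answer: -5/2

Working:
[1] add M2, M3 (parallel): (9*s + 10)/(4*s + 8)
[2] multiply M1, (M2+M3) (series): (27*s^2 + 12*s - 20)/(4*s + 8)
DC gain: substitute s = 0 into T(s) from step 2: T(0) = -20/8 = -5/2.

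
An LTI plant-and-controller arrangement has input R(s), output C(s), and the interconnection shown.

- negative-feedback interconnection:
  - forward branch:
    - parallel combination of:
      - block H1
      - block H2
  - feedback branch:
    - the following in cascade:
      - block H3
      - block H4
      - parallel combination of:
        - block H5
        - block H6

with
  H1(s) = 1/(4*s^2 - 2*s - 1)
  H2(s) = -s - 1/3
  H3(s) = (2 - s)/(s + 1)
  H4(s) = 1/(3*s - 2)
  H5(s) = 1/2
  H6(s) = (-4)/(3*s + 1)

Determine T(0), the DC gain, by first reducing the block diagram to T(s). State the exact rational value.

1. sum the parallel branches H1, H2 -> (-12*s^3 + 2*s^2 + 5*s + 4)/(12*s^2 - 6*s - 3)
2. combine H5, H6 in parallel -> (3*s - 7)/(6*s + 2)
3. cascade H3, H4, (H5+H6) -> (-3*s^2 + 13*s - 14)/(18*s^3 + 12*s^2 - 10*s - 4)
4. apply the feedback formula to (H1+H2), (H3*H4*(H5+H6)) -> (-216*s^6 - 108*s^5 + 234*s^4 + 160*s^3 - 10*s^2 - 60*s - 16)/(252*s^5 - 126*s^4 - 67*s^3 + s^2 + 36*s - 44)
Evaluating the step-4 result (the overall T(s)) at s = 0 gives T(0) = -16/(-44) = 4/11.

Answer: 4/11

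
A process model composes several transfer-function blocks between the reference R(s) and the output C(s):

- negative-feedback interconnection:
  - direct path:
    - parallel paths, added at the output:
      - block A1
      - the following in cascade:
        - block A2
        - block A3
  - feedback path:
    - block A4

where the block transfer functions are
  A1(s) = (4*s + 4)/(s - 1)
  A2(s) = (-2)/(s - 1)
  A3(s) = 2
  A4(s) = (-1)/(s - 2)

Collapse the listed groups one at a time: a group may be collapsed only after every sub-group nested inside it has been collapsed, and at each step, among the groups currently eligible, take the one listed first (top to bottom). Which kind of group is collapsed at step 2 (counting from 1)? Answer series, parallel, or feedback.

(1) reduce the series chain A2, A3
(2) combine A1, (A2*A3) in parallel
(3) reduce the feedback loop with forward (A1+(A2*A3)) and return A4
The group at step 2 is a parallel group.

Answer: parallel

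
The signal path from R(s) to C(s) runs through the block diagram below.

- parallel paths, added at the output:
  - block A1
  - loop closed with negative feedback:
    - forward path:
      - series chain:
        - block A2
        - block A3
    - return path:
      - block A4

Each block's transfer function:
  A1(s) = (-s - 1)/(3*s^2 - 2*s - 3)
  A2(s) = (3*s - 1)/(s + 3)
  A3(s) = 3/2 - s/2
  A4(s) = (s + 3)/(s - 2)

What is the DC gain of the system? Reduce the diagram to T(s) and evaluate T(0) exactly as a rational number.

(1) series reduction of A2, A3: (-3*s^2 + 10*s - 3)/(2*s + 6)
(2) close the feedback loop around (A2*A3), A4: (3*s^3 - 16*s^2 + 23*s - 6)/(3*s^3 - 3*s^2 - 29*s + 21)
(3) parallel reduction of A1, [(A2*A3)/(1+(A2*A3)*A4)]: (9*s^5 - 57*s^4 + 92*s^3 + 16*s^2 - 49*s - 3)/(9*s^5 - 15*s^4 - 90*s^3 + 130*s^2 + 45*s - 63)
That last expression is T(s); at s = 0 only the constant terms survive, so T(0) = -3/(-63) = 1/21.

Hence the answer: 1/21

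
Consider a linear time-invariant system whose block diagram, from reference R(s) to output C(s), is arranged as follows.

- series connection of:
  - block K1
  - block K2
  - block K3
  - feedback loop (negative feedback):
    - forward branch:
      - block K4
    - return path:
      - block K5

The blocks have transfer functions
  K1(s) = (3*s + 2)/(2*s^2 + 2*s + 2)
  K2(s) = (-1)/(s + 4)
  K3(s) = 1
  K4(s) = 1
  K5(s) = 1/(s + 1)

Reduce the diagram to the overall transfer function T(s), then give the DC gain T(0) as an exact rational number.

Step 1 - reduce the feedback loop with forward K4 and return K5, giving (s + 1)/(s + 2)
Step 2 - cascade K1, K2, K3, [K4/(1+K4*K5)], giving (-3*s^2 - 5*s - 2)/(2*s^4 + 14*s^3 + 30*s^2 + 28*s + 16)
Step 2 gives the overall T(s). Then T(0) = -2/16 = -1/8.

Final answer: -1/8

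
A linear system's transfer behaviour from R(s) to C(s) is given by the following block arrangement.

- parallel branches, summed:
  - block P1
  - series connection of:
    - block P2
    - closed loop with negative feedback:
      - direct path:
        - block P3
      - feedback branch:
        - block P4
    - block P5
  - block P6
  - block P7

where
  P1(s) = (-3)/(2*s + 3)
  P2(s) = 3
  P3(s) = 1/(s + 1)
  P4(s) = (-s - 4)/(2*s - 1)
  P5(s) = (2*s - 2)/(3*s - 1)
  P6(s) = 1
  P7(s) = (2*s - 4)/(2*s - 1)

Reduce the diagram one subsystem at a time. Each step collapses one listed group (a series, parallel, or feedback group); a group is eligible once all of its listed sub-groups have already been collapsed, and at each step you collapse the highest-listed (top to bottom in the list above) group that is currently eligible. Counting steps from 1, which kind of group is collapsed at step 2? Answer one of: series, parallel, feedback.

The answer is series.

Reasoning:
Step 1 - close the feedback loop around P3, P4
Step 2 - multiply P2, [P3/(1+P3*P4)], P5 (series)
Step 3 - parallel reduction of P1, (P2*[P3/(1+P3*P4)]*P5), P6, P7
Step 2 collapses a series group.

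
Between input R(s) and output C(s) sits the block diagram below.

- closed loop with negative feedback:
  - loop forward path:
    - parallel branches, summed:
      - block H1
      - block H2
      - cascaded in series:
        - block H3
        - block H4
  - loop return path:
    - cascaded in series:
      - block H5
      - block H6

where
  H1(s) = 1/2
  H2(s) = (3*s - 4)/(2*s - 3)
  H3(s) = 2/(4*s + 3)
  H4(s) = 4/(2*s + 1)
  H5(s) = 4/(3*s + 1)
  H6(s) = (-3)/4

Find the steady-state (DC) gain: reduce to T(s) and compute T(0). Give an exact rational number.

(1) series reduction of H3, H4; result 8/(8*s^2 + 10*s + 3)
(2) parallel reduction of H1, H2, (H3*H4); result (64*s^3 - 8*s^2 - 54*s - 81)/(32*s^3 - 8*s^2 - 48*s - 18)
(3) multiply H5, H6 (series); result (-3)/(3*s + 1)
(4) feedback reduction of (H1+H2+(H3*H4)), (H5*H6); result (192*s^4 + 40*s^3 - 170*s^2 - 297*s - 81)/(96*s^4 - 184*s^3 - 128*s^2 + 60*s + 225)
DC gain: substitute s = 0 into T(s) from step 4: T(0) = -81/225 = -9/25.

Hence the answer: -9/25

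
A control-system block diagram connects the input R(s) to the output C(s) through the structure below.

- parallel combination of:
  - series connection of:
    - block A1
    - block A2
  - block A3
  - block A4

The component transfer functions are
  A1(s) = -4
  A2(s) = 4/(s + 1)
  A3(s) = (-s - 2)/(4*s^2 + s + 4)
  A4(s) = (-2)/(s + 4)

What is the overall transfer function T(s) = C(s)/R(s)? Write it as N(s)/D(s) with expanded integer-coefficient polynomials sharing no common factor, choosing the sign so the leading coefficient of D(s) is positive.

Step 1 - cascade A1, A2 = (-16)/(s + 1)
Step 2 - combine (A1*A2), A3, A4 in parallel: this yields T(s), and no further normalization is needed

Hence the answer: (-73*s^3 - 289*s^2 - 152*s - 272)/(4*s^4 + 21*s^3 + 25*s^2 + 24*s + 16)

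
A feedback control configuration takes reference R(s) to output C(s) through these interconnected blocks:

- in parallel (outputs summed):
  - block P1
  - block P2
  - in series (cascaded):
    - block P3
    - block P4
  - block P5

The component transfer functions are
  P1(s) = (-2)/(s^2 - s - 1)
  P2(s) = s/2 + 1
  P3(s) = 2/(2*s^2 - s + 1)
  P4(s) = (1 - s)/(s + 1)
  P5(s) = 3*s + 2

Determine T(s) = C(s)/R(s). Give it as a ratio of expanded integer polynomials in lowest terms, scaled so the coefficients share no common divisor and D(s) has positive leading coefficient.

Reducing step by step:

(1) multiply P3, P4 (series); result (2 - 2*s)/(2*s^3 + s^2 + 1)
(2) combine P1, P2, (P3*P4), P5 in parallel: this yields T(s), and no further normalization is needed

Answer: (14*s^6 + 5*s^5 - 27*s^4 - 30*s^3 - 3*s^2 - 13*s - 14)/(4*s^5 - 2*s^4 - 6*s^3 - 2*s - 2)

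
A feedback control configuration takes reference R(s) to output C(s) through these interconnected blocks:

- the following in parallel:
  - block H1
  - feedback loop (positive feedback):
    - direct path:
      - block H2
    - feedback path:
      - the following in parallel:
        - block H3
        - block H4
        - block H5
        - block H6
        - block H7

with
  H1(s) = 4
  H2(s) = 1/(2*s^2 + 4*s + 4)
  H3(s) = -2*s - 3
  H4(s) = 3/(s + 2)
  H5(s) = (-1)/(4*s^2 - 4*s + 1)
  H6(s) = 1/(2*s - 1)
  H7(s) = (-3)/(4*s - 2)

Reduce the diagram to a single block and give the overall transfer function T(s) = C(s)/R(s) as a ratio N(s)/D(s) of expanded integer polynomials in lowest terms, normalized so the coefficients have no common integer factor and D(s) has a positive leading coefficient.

The answer is (64*s^5 + 256*s^4 + 312*s^3 - 160*s^2 - 194*s + 100)/(16*s^5 + 64*s^4 + 76*s^3 - 42*s^2 - 45*s + 24).

Reasoning:
Step 1. add H3, H4, H5, H6, H7 (parallel): (-16*s^4 - 40*s^3 + 26*s^2 + 5*s - 8)/(8*s^3 + 8*s^2 - 14*s + 4)
Step 2. close the feedback loop around H2, (H3+H4+H5+H6+H7): (8*s^3 + 8*s^2 - 14*s + 4)/(16*s^5 + 64*s^4 + 76*s^3 - 42*s^2 - 45*s + 24)
Step 3. add H1, [H2/(1-H2*(H3+H4+H5+H6+H7))] (parallel) - this is the overall T(s), already in the required normalized form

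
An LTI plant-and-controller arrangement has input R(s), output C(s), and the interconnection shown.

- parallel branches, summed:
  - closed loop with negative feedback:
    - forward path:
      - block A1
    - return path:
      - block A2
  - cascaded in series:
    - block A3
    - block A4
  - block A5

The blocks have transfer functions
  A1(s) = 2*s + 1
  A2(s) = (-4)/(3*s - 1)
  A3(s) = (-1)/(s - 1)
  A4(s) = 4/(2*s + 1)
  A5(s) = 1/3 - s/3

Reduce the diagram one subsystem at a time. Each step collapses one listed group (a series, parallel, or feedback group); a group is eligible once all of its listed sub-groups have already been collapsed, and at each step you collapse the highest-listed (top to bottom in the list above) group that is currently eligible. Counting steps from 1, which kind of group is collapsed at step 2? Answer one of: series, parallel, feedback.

Step 1: close the feedback loop around A1, A2
Step 2: cascade A3, A4
Step 3: combine [A1/(1+A1*A2)], (A3*A4), A5 in parallel
So the answer for step 2 is series.

Hence the answer: series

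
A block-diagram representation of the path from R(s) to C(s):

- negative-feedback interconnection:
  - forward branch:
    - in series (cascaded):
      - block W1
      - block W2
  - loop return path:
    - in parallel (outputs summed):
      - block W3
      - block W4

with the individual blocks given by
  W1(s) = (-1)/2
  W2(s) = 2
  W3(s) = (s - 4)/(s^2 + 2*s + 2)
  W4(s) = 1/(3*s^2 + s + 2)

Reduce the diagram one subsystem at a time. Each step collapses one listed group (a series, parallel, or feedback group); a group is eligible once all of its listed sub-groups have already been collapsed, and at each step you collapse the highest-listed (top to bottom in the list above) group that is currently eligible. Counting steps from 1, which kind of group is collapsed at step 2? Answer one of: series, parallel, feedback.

Reducing step by step:

Step 1. series reduction of W1, W2
Step 2. sum the parallel branches W3, W4
Step 3. apply the feedback formula to (W1*W2), (W3+W4)
Step 2 collapses a parallel group.

Answer: parallel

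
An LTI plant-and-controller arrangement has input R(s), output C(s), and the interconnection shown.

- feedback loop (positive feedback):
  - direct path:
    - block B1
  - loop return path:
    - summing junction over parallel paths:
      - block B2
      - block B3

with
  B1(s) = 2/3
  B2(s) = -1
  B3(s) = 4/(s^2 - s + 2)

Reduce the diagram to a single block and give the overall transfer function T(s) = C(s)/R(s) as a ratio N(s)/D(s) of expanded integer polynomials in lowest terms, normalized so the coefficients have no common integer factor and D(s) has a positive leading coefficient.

Reducing step by step:

Step 1 - combine B2, B3 in parallel -> (-s^2 + s + 2)/(s^2 - s + 2)
Step 2 - feedback reduction of B1, (B2+B3), giving the overall T(s)

Answer: (2*s^2 - 2*s + 4)/(5*s^2 - 5*s + 2)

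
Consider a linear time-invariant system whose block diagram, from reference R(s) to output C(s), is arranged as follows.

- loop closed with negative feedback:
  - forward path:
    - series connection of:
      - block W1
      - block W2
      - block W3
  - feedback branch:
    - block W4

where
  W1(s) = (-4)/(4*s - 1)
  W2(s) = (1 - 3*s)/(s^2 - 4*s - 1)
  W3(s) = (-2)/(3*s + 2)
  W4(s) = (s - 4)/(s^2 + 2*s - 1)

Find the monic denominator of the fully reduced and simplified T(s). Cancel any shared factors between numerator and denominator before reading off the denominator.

First reduce the diagram to T(s).

Step 1: series reduction of W1, W2, W3, giving (8 - 24*s)/(12*s^4 - 43*s^3 - 34*s^2 + 3*s + 2)
Step 2: feedback reduction of (W1*W2*W3), W4, giving (-24*s^3 - 40*s^2 + 40*s - 8)/(12*s^6 - 19*s^5 - 132*s^4 - 22*s^3 + 18*s^2 + 105*s - 34)
That last expression is T(s), already simplified. Scaling its denominator by 1/12 (the reciprocal of the leading coefficient) yields the monic denominator.

Answer: s^6 - 19*s^5/12 - 11*s^4 - 11*s^3/6 + 3*s^2/2 + 35*s/4 - 17/6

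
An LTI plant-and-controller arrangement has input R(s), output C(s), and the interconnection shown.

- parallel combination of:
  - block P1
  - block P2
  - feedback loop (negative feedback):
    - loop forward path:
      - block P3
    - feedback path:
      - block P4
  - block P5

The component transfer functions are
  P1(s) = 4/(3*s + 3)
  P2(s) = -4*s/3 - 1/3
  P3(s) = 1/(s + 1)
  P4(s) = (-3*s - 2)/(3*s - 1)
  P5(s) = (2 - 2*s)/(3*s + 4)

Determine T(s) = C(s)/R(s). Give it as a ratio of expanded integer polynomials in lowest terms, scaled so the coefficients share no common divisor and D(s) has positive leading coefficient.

(1) feedback reduction of P3, P4, giving (3*s - 1)/(3*s^2 - s - 3)
(2) reduce the parallel group P1, P2, [P3/(1+P3*P4)], P5, giving the overall T(s)

Answer: (-36*s^5 - 99*s^4 + 67*s^3 + 230*s^2 + 30*s - 66)/(27*s^4 + 54*s^3 - 12*s^2 - 75*s - 36)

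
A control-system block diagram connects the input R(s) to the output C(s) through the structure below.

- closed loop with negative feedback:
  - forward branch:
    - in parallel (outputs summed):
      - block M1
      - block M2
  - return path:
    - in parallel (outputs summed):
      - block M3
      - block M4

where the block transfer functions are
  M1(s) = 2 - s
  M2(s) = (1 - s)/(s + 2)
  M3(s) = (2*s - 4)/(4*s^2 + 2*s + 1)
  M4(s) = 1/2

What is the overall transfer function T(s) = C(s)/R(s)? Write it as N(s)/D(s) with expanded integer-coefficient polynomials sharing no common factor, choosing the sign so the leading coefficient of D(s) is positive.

First reduce the diagram to T(s).

Step 1: sum the parallel branches M1, M2 -> (-s^2 - s + 5)/(s + 2)
Step 2: add M3, M4 (parallel) -> (4*s^2 + 6*s - 7)/(8*s^2 + 4*s + 2)
Step 3: reduce the feedback loop with forward (M1+M2) and return (M3+M4), which is the overall transfer function T(s) = C(s)/R(s) in lowest terms

Answer: (8*s^4 + 12*s^3 - 34*s^2 - 18*s - 10)/(4*s^4 + 2*s^3 - 41*s^2 - 47*s + 31)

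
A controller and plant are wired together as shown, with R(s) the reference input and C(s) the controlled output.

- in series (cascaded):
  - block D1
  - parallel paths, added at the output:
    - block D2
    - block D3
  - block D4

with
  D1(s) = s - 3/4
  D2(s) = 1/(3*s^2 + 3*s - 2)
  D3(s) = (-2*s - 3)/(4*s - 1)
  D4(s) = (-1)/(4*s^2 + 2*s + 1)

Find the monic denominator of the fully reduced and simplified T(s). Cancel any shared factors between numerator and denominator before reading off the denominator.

Answer: s^5 + 5*s^4/4 - 7*s^3/24 - 5*s^2/48 - 7*s/48 + 1/24

Working:
Step 1 - sum the parallel branches D2, D3 gives (-6*s^3 - 15*s^2 - s + 5)/(12*s^3 + 9*s^2 - 11*s + 2)
Step 2 - multiply D1, (D2+D3), D4 (series) gives (24*s^4 + 42*s^3 - 41*s^2 - 23*s + 15)/(192*s^5 + 240*s^4 - 56*s^3 - 20*s^2 - 28*s + 8)
Step 2 gives the fully reduced T(s), with no common factor left to cancel. The denominator's leading coefficient is 192, so divide each of its coefficients by 192 to get the monic form.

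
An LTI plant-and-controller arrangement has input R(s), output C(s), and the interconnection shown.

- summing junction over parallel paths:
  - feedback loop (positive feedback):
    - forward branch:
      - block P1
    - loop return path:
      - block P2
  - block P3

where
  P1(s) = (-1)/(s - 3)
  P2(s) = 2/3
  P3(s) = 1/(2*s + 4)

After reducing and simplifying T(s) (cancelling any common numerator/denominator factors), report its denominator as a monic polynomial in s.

1. apply the feedback formula to P1, P2; result (-3)/(3*s - 7)
2. add [P1/(1-P1*P2)], P3 (parallel); result (-3*s - 19)/(6*s^2 - 2*s - 28)
Step 2 gives the fully reduced T(s), with no common factor left to cancel. The denominator's leading coefficient is 6, so divide each of its coefficients by 6 to get the monic form.

Final answer: s^2 - s/3 - 14/3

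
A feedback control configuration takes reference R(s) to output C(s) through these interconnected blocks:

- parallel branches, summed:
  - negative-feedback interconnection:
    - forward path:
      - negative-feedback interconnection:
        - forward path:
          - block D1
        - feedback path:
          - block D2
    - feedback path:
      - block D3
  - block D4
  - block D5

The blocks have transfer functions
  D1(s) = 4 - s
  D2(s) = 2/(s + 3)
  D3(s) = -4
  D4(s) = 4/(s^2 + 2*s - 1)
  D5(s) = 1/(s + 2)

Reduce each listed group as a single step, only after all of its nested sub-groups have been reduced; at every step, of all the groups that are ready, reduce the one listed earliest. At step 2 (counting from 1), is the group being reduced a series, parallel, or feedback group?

[1] collapse the loop (D1 forward, D2 return)
[2] apply the feedback formula to [D1/(1+D1*D2)], D3
[3] reduce the parallel group [[D1/(1+D1*D2)]/(1+[D1/(1+D1*D2)]*D3)], D4, D5
The group at step 2 is a feedback group.

Answer: feedback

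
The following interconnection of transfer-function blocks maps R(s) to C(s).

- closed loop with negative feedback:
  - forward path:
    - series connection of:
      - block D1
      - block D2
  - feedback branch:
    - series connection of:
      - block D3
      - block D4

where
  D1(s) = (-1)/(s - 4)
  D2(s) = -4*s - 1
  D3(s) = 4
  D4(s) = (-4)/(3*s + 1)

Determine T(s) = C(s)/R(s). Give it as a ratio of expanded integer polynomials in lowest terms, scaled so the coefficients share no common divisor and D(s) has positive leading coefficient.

First reduce the diagram to T(s).

Step 1: cascade D1, D2: (4*s + 1)/(s - 4)
Step 2: reduce the series chain D3, D4: (-16)/(3*s + 1)
Step 3: reduce the feedback loop with forward (D1*D2) and return (D3*D4) - this is the overall T(s), already in the required normalized form

Answer: (12*s^2 + 7*s + 1)/(3*s^2 - 75*s - 20)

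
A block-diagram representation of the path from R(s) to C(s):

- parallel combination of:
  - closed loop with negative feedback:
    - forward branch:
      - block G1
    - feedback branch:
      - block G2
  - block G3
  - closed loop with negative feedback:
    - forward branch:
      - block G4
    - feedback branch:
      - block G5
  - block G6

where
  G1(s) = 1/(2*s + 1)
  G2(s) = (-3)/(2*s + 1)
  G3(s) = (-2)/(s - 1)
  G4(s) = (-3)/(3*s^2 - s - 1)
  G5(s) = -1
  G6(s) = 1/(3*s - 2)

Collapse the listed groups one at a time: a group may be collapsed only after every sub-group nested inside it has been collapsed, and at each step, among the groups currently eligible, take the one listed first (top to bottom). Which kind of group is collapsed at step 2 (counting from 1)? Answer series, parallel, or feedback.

1. apply the feedback formula to G1, G2
2. collapse the loop (G4 forward, G5 return)
3. reduce the parallel group [G1/(1+G1*G2)], G3, [G4/(1+G4*G5)], G6
The group at step 2 is a feedback group.

Final answer: feedback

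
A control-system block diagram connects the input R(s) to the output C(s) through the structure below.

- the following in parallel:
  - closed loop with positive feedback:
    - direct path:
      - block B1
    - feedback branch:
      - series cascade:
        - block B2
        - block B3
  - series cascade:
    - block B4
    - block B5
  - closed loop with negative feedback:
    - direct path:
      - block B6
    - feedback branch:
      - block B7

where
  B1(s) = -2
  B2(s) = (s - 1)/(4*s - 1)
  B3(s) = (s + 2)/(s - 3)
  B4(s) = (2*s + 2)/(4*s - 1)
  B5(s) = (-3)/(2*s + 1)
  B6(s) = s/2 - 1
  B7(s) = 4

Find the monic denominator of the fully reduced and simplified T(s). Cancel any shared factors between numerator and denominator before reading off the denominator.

Reducing step by step:

Step 1 - combine B2, B3 in series = (s^2 + s - 2)/(4*s^2 - 13*s + 3)
Step 2 - apply the feedback formula to B1, (B2*B3) = (-8*s^2 + 26*s - 6)/(6*s^2 - 11*s - 1)
Step 3 - series reduction of B4, B5 = (-6*s - 6)/(8*s^2 + 2*s - 1)
Step 4 - feedback reduction of B6, B7 = (s - 2)/(4*s - 6)
Step 5 - reduce the parallel group [B1/(1-B1*(B2*B3))], (B4*B5), [B6/(1+B6*B7)] = (-208*s^5 + 836*s^4 - 652*s^3 - 35*s^2 - 173*s - 74)/(192*s^5 - 592*s^4 + 312*s^3 + 252*s^2 - 50*s - 6)
Step 5 gives the fully reduced T(s), with no common factor left to cancel. The denominator's leading coefficient is 192, so divide each of its coefficients by 192 to get the monic form.

Answer: s^5 - 37*s^4/12 + 13*s^3/8 + 21*s^2/16 - 25*s/96 - 1/32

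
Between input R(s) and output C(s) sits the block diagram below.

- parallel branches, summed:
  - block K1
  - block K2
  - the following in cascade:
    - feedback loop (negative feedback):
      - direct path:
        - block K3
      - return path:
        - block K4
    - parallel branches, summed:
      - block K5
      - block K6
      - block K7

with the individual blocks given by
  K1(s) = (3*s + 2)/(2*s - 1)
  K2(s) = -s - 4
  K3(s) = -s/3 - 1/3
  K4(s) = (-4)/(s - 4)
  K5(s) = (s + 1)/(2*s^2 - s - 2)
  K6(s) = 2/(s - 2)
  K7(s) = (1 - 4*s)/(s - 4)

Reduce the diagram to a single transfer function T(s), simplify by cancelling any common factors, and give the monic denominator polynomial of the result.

Reducing step by step:

Step 1: close the feedback loop around K3, K4 -> (-s^2 + 3*s + 4)/(7*s - 8)
Step 2: sum the parallel branches K5, K6, K7 -> (-8*s^4 + 27*s^3 - 28*s^2 - 10*s + 28)/(2*s^4 - 13*s^3 + 20*s^2 + 4*s - 16)
Step 3: series reduction of [K3/(1+K3*K4)], (K5+K6+K7) -> (8*s^5 - 19*s^4 + s^3 + 38*s^2 - 18*s - 28)/(14*s^4 - 51*s^3 + 40*s^2 + 28*s - 32)
Step 4: reduce the parallel group K1, K2, ([K3/(1+K3*K4)]*(K5+K6+K7)) -> (-12*s^6 + 229*s^4 - 447*s^3 + 118*s^2 + 258*s - 164)/(28*s^5 - 116*s^4 + 131*s^3 + 16*s^2 - 92*s + 32)
Step 4 gives the fully reduced T(s), with no common factor left to cancel. The denominator's leading coefficient is 28, so divide each of its coefficients by 28 to get the monic form.

Answer: s^5 - 29*s^4/7 + 131*s^3/28 + 4*s^2/7 - 23*s/7 + 8/7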